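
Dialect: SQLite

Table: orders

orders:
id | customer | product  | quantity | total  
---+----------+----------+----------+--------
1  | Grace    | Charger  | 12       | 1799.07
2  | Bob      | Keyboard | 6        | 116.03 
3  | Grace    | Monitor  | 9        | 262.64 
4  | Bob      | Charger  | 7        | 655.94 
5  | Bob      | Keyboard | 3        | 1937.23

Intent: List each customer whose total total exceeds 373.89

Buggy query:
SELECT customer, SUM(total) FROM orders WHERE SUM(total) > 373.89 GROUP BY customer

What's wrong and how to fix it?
Bug: WHERE runs before GROUP BY, so aggregates aren't available there

Fix: Use HAVING (which filters groups after aggregation) instead of WHERE

Corrected query:
SELECT customer, SUM(total) FROM orders GROUP BY customer HAVING SUM(total) > 373.89

Result:
customer | SUM(total)
---------+-----------
Bob      | 2709.2    
Grace    | 2061.71   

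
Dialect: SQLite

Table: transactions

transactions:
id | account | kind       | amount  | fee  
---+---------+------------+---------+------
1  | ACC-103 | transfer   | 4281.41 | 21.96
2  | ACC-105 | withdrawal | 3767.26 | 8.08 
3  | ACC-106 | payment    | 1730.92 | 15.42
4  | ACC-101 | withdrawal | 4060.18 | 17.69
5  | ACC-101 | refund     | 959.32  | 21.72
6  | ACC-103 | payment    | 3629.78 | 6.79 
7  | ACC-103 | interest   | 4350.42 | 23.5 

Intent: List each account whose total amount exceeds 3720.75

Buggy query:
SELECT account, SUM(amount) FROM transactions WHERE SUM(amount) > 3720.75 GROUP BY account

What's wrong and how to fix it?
Bug: WHERE runs before GROUP BY, so aggregates aren't available there

Fix: Move the aggregate condition to a HAVING clause

Corrected query:
SELECT account, SUM(amount) FROM transactions GROUP BY account HAVING SUM(amount) > 3720.75

Result:
account | SUM(amount)
--------+------------
ACC-101 | 5019.5     
ACC-103 | 12261.61   
ACC-105 | 3767.26    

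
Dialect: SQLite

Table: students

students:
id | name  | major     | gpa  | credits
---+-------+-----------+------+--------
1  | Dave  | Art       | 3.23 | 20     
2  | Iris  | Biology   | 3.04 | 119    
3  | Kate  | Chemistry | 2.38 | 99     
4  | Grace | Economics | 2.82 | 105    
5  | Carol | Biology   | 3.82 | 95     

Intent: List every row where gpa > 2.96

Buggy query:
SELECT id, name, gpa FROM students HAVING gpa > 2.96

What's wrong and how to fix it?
Bug: HAVING filters the output of aggregation, but this query has no GROUP BY and no aggregate functions, so SQLite rejects it (HAVING clause on a non-aggregate query); the condition here is per row

Fix: Replace HAVING with WHERE since the condition applies to individual rows

Corrected query:
SELECT id, name, gpa FROM students WHERE gpa > 2.96

Result:
id | name  | gpa 
---+-------+-----
1  | Dave  | 3.23
2  | Iris  | 3.04
5  | Carol | 3.82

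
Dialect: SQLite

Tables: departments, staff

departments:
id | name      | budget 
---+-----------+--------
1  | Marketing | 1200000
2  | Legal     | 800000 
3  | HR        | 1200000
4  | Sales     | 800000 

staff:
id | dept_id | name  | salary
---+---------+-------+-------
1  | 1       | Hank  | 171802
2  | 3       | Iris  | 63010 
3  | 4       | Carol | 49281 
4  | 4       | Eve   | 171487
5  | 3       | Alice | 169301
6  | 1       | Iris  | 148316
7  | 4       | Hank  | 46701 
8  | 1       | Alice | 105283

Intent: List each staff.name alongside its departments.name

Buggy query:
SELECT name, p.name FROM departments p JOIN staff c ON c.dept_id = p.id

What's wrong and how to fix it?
Bug: Both tables have a 'name' column; the unqualified reference is ambiguous

Fix: Qualify the column with its table alias (c.name)

Corrected query:
SELECT c.name, p.name FROM departments p JOIN staff c ON c.dept_id = p.id

Result:
name  | name     
------+----------
Hank  | Marketing
Iris  | HR       
Carol | Sales    
Eve   | Sales    
Alice | HR       
Iris  | Marketing
Hank  | Sales    
Alice | Marketing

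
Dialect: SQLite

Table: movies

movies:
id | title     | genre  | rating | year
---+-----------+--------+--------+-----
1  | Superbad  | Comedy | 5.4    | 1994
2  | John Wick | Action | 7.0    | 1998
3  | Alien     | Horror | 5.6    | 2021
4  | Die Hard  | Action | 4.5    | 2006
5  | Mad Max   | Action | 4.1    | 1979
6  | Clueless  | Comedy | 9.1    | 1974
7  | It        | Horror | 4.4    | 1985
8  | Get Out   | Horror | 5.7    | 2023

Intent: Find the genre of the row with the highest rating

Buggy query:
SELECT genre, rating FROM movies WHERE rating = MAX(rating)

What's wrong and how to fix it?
Bug: WHERE is evaluated per row; an aggregate over the whole table isn't defined there

Fix: Wrap MAX in a scalar subquery so WHERE compares against a single value

Corrected query:
SELECT genre, rating FROM movies WHERE rating = (SELECT MAX(rating) FROM movies)

Result:
genre  | rating
-------+-------
Comedy | 9.1   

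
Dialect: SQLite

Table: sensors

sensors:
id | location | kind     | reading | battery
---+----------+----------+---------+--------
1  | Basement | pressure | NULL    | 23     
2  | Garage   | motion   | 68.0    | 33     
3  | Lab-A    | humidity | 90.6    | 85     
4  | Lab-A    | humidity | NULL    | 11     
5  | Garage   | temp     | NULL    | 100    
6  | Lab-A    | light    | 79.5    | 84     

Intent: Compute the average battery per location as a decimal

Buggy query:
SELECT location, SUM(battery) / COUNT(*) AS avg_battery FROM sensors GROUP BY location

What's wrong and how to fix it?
Bug: Both operands are integers, so '/' performs integer division and truncates

Fix: Cast one side to REAL so the division keeps the fractional part

Corrected query:
SELECT location, SUM(battery) * 1.0 / COUNT(*) AS avg_battery FROM sensors GROUP BY location

Result:
location | avg_battery
---------+------------
Basement | 23         
Garage   | 66.5       
Lab-A    | 60         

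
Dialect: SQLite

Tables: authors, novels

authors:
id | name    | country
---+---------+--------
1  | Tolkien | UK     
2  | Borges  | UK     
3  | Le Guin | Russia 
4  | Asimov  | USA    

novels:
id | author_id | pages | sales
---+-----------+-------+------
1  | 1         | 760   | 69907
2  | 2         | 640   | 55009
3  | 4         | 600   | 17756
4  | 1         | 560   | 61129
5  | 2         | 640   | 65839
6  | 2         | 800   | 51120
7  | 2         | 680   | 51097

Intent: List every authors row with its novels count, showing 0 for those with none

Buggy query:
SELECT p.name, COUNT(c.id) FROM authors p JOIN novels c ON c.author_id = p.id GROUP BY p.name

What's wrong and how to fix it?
Bug: INNER JOIN drops authors rows that have no matching novels rows

Fix: Use LEFT JOIN so parents without children still appear (COUNT(c.id) gives 0)

Corrected query:
SELECT p.name, COUNT(c.id) FROM authors p LEFT JOIN novels c ON c.author_id = p.id GROUP BY p.name

Result:
name    | COUNT(c.id)
--------+------------
Asimov  | 1          
Borges  | 4          
Le Guin | 0          
Tolkien | 2          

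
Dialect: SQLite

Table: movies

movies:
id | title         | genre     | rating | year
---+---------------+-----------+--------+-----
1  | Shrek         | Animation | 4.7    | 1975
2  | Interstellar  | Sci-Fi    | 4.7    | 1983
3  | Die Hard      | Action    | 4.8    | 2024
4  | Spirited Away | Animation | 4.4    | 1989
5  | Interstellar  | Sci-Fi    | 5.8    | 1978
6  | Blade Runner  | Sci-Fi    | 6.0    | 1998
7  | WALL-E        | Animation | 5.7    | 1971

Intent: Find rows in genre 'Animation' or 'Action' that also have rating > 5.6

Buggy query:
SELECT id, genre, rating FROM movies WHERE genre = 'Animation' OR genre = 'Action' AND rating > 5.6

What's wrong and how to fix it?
Bug: AND binds tighter than OR, so this parses as genre = 'Animation' OR (genre = 'Action' AND rating > 5.6)

Fix: Group the OR with parentheses (or use IN), then AND the threshold

Corrected query:
SELECT id, genre, rating FROM movies WHERE (genre = 'Animation' OR genre = 'Action') AND rating > 5.6

Result:
id | genre     | rating
---+-----------+-------
7  | Animation | 5.7   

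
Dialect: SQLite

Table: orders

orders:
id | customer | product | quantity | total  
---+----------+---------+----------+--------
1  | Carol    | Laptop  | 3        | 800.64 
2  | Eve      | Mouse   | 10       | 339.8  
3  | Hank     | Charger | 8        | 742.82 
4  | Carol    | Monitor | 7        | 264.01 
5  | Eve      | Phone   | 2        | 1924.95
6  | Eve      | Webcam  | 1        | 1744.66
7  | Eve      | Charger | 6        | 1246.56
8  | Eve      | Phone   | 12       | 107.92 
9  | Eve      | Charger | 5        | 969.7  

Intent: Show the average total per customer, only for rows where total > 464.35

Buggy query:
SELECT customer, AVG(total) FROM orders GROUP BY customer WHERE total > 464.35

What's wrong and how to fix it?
Bug: Row-level WHERE must come before GROUP BY in the clause order

Fix: Move the WHERE clause before GROUP BY

Corrected query:
SELECT customer, AVG(total) FROM orders WHERE total > 464.35 GROUP BY customer

Result:
customer | AVG(total)
---------+-----------
Carol    | 800.64    
Eve      | 1471.4675 
Hank     | 742.82    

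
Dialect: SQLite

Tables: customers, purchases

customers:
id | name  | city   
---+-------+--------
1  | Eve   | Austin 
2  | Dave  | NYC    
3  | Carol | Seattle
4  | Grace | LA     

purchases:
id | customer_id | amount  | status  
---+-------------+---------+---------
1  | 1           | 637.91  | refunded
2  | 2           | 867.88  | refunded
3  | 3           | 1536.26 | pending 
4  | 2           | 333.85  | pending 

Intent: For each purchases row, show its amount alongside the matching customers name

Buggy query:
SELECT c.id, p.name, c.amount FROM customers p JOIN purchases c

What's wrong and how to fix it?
Bug: Missing join condition: each purchases row is matched to all customers rows instead of just its own

Fix: Add ON c.customer_id = p.id to the JOIN

Corrected query:
SELECT c.id, p.name, c.amount FROM customers p JOIN purchases c ON c.customer_id = p.id

Result:
id | name  | amount 
---+-------+--------
1  | Eve   | 637.91 
2  | Dave  | 867.88 
3  | Carol | 1536.26
4  | Dave  | 333.85 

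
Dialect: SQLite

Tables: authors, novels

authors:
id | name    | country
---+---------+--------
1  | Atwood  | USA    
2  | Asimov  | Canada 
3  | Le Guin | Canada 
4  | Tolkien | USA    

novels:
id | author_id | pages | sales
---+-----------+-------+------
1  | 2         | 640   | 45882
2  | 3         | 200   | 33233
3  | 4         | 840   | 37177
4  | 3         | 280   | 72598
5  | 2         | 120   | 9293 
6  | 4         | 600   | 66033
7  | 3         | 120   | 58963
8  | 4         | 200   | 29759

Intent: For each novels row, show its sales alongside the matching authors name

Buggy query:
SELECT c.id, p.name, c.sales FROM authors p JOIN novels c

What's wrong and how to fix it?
Bug: Missing join condition: each novels row is matched to all authors rows instead of just its own

Fix: Add ON c.author_id = p.id to the JOIN

Corrected query:
SELECT c.id, p.name, c.sales FROM authors p JOIN novels c ON c.author_id = p.id

Result:
id | name    | sales
---+---------+------
1  | Asimov  | 45882
2  | Le Guin | 33233
3  | Tolkien | 37177
4  | Le Guin | 72598
5  | Asimov  | 9293 
6  | Tolkien | 66033
7  | Le Guin | 58963
8  | Tolkien | 29759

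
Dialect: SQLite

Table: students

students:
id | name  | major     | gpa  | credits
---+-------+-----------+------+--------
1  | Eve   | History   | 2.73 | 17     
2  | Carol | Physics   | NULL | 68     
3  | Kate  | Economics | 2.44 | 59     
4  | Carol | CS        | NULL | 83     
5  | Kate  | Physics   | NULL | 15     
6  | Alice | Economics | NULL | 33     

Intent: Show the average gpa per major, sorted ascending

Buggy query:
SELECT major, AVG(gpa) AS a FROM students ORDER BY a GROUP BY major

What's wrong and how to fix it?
Bug: ORDER BY appears before GROUP BY; SQL clause order requires GROUP BY first

Fix: Reorder: SELECT … FROM … GROUP BY … ORDER BY …

Corrected query:
SELECT major, AVG(gpa) AS a FROM students GROUP BY major ORDER BY a

Result:
major     | a   
----------+-----
CS        | NULL
Physics   | NULL
Economics | 2.44
History   | 2.73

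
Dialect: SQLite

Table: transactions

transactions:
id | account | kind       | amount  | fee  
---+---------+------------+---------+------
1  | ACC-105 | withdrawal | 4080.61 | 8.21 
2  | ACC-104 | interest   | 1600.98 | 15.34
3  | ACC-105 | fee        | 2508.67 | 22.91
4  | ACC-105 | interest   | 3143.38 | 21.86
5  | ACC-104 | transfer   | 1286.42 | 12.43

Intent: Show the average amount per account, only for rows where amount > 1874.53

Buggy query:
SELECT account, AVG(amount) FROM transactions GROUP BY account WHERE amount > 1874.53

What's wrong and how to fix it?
Bug: WHERE cannot follow GROUP BY

Fix: Place WHERE between FROM and GROUP BY

Corrected query:
SELECT account, AVG(amount) FROM transactions WHERE amount > 1874.53 GROUP BY account

Result:
account | AVG(amount)
--------+------------
ACC-105 | 3244.22    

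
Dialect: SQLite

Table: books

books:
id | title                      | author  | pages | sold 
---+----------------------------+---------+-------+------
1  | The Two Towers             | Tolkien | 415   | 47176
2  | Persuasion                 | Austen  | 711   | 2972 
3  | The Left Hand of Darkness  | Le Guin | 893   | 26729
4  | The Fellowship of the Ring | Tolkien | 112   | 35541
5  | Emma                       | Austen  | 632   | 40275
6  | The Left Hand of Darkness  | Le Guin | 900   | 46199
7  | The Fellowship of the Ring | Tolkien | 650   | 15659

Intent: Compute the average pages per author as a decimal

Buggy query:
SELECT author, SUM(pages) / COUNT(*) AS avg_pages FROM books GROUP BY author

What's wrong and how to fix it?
Bug: Both operands are integers, so '/' performs integer division and truncates

Fix: Cast one side to REAL so the division keeps the fractional part

Corrected query:
SELECT author, SUM(pages) * 1.0 / COUNT(*) AS avg_pages FROM books GROUP BY author

Result:
author  | avg_pages 
--------+-----------
Austen  | 671.5     
Le Guin | 896.5     
Tolkien | 392.333333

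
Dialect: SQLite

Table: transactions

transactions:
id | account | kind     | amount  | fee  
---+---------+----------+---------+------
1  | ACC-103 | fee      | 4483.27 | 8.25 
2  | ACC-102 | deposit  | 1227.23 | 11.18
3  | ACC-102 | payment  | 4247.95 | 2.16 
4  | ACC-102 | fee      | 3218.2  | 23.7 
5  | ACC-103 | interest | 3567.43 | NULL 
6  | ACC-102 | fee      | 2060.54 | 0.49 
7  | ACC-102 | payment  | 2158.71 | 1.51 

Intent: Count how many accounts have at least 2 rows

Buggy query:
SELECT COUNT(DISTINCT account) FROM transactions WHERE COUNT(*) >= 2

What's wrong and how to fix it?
Bug: WHERE filters individual rows, not groups, so a group-level COUNT is invalid there

Fix: Use a subquery that GROUPs and filters with HAVING, then count its rows

Corrected query:
SELECT COUNT(*) FROM (SELECT account FROM transactions GROUP BY account HAVING COUNT(*) >= 2)

Result:
COUNT(*)
--------
2       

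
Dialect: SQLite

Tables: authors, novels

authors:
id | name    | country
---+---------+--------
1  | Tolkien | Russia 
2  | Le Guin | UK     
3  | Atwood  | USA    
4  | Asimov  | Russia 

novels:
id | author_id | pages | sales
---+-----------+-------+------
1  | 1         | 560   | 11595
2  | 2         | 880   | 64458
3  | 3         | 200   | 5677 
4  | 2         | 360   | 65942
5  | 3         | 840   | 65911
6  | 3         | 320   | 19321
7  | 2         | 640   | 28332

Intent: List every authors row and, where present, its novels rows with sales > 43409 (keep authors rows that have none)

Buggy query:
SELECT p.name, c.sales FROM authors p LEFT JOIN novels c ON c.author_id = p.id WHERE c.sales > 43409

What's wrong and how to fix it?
Bug: Filtering c.sales in WHERE discards the NULL rows produced by LEFT JOIN, turning it into an inner join

Fix: Put 'c.sales > 43409' in the JOIN's ON clause instead of WHERE

Corrected query:
SELECT p.name, c.sales FROM authors p LEFT JOIN novels c ON c.author_id = p.id AND c.sales > 43409

Result:
name    | sales
--------+------
Tolkien | NULL 
Le Guin | 64458
Le Guin | 65942
Atwood  | 65911
Asimov  | NULL 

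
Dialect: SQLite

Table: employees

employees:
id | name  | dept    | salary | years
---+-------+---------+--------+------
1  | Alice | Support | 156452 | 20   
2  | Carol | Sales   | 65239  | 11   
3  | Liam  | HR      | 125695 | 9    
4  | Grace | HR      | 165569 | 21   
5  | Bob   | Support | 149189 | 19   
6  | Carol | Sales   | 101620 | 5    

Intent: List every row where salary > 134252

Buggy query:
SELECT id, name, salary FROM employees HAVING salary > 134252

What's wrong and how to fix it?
Bug: HAVING filters the output of aggregation, but this query has no GROUP BY and no aggregate functions, so SQLite rejects it (HAVING clause on a non-aggregate query); the condition here is per row

Fix: Replace HAVING with WHERE since the condition applies to individual rows

Corrected query:
SELECT id, name, salary FROM employees WHERE salary > 134252

Result:
id | name  | salary
---+-------+-------
1  | Alice | 156452
4  | Grace | 165569
5  | Bob   | 149189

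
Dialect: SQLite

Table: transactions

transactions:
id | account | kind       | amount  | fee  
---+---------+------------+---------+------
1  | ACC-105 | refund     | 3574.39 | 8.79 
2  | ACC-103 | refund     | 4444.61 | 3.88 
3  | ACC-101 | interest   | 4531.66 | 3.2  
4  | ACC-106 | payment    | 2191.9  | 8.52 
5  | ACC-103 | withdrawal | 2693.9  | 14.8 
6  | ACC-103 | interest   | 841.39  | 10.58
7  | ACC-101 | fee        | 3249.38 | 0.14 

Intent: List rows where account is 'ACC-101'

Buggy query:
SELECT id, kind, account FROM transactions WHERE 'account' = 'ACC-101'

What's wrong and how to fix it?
Bug: 'account' in single quotes is a string literal, not the column; the comparison is literal-vs-literal and never true

Fix: Remove the quotes around the column name (or use double quotes for an identifier)

Corrected query:
SELECT id, kind, account FROM transactions WHERE account = 'ACC-101'

Result:
id | kind     | account
---+----------+--------
3  | interest | ACC-101
7  | fee      | ACC-101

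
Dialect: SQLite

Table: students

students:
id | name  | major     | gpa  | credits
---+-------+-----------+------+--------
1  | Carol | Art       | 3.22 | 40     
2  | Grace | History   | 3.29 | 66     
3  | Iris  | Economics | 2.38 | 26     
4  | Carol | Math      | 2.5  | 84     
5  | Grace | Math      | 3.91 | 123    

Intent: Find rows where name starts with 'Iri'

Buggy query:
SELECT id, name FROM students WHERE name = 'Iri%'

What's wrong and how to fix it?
Bug: Wildcards only work with LIKE; '=' treats '%' as a literal character

Fix: Use LIKE for wildcard pattern matching

Corrected query:
SELECT id, name FROM students WHERE name LIKE 'Iri%'

Result:
id | name
---+-----
3  | Iris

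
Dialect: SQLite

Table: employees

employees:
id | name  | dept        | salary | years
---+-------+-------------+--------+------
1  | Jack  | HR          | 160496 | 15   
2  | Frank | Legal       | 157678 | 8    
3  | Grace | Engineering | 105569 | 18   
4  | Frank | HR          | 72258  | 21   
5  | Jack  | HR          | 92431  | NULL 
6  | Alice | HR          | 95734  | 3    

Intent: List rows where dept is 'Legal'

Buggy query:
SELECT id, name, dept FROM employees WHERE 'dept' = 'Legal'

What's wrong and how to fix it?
Bug: Single quotes denote string literals in SQL; the column name is being compared as a constant string

Fix: Remove the quotes around the column name (or use double quotes for an identifier)

Corrected query:
SELECT id, name, dept FROM employees WHERE dept = 'Legal'

Result:
id | name  | dept 
---+-------+------
2  | Frank | Legal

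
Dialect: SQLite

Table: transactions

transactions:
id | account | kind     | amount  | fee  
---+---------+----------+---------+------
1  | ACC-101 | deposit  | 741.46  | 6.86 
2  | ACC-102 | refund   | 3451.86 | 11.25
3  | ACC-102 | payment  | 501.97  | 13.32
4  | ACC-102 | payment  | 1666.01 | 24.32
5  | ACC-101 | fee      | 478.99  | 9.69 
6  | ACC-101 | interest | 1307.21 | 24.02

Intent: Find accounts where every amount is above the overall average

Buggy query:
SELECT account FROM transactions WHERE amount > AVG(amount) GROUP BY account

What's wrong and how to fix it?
Bug: WHERE evaluates per row before aggregation, so AVG() is unavailable

Fix: Compute the overall average in a scalar subquery and compare each group's MIN against it in HAVING

Corrected query:
SELECT account FROM transactions GROUP BY account HAVING MIN(amount) > (SELECT AVG(amount) FROM transactions)

Result:
(no rows)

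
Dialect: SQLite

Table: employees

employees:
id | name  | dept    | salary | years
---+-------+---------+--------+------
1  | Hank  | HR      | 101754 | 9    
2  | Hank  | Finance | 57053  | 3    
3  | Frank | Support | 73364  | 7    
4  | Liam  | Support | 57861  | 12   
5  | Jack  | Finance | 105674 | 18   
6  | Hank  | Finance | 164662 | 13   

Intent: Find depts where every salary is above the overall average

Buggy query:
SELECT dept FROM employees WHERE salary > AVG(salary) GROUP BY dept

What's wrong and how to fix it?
Bug: AVG() is an aggregate; it can't sit directly in WHERE

Fix: Use a subquery for AVG and a HAVING MIN(...) filter so the condition holds for every row in the group

Corrected query:
SELECT dept FROM employees GROUP BY dept HAVING MIN(salary) > (SELECT AVG(salary) FROM employees)

Result:
dept
----
HR  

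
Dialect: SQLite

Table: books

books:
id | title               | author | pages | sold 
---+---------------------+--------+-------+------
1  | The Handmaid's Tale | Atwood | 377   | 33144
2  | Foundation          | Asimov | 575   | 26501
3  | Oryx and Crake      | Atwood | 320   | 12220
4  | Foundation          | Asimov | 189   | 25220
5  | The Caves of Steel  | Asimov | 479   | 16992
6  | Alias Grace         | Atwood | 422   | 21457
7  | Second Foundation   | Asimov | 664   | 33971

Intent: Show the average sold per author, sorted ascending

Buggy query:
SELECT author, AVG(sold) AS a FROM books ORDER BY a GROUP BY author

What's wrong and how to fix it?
Bug: ORDER BY appears before GROUP BY; SQL clause order requires GROUP BY first

Fix: Move ORDER BY to the end, after GROUP BY

Corrected query:
SELECT author, AVG(sold) AS a FROM books GROUP BY author ORDER BY a

Result:
author | a           
-------+-------------
Atwood | 22273.666667
Asimov | 25671       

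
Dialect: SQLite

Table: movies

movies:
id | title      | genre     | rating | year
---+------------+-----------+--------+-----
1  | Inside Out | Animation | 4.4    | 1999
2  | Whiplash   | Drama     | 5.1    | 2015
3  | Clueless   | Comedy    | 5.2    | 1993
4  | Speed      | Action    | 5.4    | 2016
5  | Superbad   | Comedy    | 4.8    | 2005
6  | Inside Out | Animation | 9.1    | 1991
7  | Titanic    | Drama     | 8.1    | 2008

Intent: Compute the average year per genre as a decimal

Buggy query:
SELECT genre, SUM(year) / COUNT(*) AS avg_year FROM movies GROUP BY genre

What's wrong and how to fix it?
Bug: SUM(year) and COUNT(*) are both integers; the division truncates the fractional part

Fix: Cast one side to REAL so the division keeps the fractional part

Corrected query:
SELECT genre, SUM(year) * 1.0 / COUNT(*) AS avg_year FROM movies GROUP BY genre

Result:
genre     | avg_year
----------+---------
Action    | 2016    
Animation | 1995    
Comedy    | 1999    
Drama     | 2011.5  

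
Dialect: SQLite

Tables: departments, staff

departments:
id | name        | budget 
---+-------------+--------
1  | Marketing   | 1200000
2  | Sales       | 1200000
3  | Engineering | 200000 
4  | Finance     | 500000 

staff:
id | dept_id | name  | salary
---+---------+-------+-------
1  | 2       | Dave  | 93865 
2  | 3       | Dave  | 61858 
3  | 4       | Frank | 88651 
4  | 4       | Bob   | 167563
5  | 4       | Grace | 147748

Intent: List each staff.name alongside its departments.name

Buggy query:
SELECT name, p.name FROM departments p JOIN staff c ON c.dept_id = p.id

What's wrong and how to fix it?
Bug: 'name' exists in both joined tables, so the database can't tell which one is meant

Fix: Prefix ambiguous columns with the table alias

Corrected query:
SELECT c.name, p.name FROM departments p JOIN staff c ON c.dept_id = p.id

Result:
name  | name       
------+------------
Dave  | Sales      
Dave  | Engineering
Frank | Finance    
Bob   | Finance    
Grace | Finance    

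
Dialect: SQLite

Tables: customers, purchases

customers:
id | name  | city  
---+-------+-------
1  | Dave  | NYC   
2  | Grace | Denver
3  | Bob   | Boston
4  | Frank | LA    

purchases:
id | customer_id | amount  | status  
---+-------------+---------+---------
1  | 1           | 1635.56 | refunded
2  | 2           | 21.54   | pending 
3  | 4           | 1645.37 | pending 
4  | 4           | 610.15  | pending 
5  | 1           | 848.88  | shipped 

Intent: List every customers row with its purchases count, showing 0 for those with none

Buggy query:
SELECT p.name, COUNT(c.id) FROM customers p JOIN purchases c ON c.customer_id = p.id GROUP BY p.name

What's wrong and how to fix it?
Bug: An inner join excludes parents with zero children

Fix: Use LEFT JOIN so parents without children still appear (COUNT(c.id) gives 0)

Corrected query:
SELECT p.name, COUNT(c.id) FROM customers p LEFT JOIN purchases c ON c.customer_id = p.id GROUP BY p.name

Result:
name  | COUNT(c.id)
------+------------
Bob   | 0          
Dave  | 2          
Frank | 2          
Grace | 1          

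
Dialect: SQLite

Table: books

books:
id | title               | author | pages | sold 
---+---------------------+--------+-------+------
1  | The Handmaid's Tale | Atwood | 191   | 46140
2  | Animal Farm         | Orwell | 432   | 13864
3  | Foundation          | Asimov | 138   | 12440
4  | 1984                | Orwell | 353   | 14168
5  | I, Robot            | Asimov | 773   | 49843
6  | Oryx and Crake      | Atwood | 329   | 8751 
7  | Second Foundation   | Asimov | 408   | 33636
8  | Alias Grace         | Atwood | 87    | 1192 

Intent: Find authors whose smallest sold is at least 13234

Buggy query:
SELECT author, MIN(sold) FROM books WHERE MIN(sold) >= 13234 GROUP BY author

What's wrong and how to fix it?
Bug: MIN() in WHERE is a misuse of aggregate

Fix: Use HAVING for the per-group MIN condition

Corrected query:
SELECT author, MIN(sold) FROM books GROUP BY author HAVING MIN(sold) >= 13234

Result:
author | MIN(sold)
-------+----------
Orwell | 13864    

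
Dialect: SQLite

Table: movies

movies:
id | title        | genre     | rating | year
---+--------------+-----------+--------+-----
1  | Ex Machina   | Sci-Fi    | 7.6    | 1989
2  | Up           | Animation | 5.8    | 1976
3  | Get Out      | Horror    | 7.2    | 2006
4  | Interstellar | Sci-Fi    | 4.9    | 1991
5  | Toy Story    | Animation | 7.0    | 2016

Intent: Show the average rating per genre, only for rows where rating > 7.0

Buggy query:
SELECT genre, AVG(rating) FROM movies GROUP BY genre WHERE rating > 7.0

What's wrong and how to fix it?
Bug: WHERE cannot follow GROUP BY

Fix: Place WHERE between FROM and GROUP BY

Corrected query:
SELECT genre, AVG(rating) FROM movies WHERE rating > 7.0 GROUP BY genre

Result:
genre  | AVG(rating)
-------+------------
Horror | 7.2        
Sci-Fi | 7.6        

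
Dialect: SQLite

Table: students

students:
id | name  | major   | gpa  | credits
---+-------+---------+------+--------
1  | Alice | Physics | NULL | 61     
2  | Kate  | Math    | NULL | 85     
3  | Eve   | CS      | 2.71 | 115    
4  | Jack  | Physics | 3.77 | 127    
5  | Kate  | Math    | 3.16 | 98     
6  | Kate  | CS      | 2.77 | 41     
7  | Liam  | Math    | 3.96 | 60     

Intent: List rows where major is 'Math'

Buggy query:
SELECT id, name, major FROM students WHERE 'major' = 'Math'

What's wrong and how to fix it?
Bug: Single quotes denote string literals in SQL; the column name is being compared as a constant string

Fix: Remove the quotes around the column name (or use double quotes for an identifier)

Corrected query:
SELECT id, name, major FROM students WHERE major = 'Math'

Result:
id | name | major
---+------+------
2  | Kate | Math 
5  | Kate | Math 
7  | Liam | Math 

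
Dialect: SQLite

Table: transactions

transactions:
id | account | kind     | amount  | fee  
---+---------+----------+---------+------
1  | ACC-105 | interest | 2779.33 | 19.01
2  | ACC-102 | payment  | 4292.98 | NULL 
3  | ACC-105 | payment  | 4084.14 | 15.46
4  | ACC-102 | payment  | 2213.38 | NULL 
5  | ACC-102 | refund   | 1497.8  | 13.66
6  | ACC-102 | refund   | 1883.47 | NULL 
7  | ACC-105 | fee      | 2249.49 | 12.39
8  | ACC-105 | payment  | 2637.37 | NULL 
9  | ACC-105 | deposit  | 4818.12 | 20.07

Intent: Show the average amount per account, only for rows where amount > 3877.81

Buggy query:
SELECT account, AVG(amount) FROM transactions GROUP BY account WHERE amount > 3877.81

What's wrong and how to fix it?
Bug: Row-level WHERE must come before GROUP BY in the clause order

Fix: Move the WHERE clause before GROUP BY

Corrected query:
SELECT account, AVG(amount) FROM transactions WHERE amount > 3877.81 GROUP BY account

Result:
account | AVG(amount)
--------+------------
ACC-102 | 4292.98    
ACC-105 | 4451.13    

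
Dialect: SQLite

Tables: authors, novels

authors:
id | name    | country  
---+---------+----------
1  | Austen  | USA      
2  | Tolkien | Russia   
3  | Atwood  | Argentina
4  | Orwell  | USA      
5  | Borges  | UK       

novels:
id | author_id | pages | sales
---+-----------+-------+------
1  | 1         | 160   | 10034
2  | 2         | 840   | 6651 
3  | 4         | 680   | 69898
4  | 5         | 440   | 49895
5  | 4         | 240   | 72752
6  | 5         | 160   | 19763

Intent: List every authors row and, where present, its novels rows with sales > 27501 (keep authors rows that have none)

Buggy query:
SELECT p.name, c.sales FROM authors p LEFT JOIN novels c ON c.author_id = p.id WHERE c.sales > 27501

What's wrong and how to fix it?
Bug: Filtering c.sales in WHERE discards the NULL rows produced by LEFT JOIN, turning it into an inner join

Fix: Move the right-table condition into the ON clause so unmatched parents are kept

Corrected query:
SELECT p.name, c.sales FROM authors p LEFT JOIN novels c ON c.author_id = p.id AND c.sales > 27501

Result:
name    | sales
--------+------
Austen  | NULL 
Tolkien | NULL 
Atwood  | NULL 
Orwell  | 69898
Orwell  | 72752
Borges  | 49895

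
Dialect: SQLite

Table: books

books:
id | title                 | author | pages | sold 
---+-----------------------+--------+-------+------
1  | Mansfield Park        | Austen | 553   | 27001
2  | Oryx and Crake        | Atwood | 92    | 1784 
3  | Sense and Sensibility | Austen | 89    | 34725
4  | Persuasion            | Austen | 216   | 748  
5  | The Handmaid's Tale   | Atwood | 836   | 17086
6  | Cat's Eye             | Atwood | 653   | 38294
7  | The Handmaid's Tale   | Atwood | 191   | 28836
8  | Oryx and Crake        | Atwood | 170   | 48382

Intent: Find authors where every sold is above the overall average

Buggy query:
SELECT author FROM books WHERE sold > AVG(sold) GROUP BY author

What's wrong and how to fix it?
Bug: AVG() is an aggregate; it can't sit directly in WHERE

Fix: Compute the overall average in a scalar subquery and compare each group's MIN against it in HAVING

Corrected query:
SELECT author FROM books GROUP BY author HAVING MIN(sold) > (SELECT AVG(sold) FROM books)

Result:
(no rows)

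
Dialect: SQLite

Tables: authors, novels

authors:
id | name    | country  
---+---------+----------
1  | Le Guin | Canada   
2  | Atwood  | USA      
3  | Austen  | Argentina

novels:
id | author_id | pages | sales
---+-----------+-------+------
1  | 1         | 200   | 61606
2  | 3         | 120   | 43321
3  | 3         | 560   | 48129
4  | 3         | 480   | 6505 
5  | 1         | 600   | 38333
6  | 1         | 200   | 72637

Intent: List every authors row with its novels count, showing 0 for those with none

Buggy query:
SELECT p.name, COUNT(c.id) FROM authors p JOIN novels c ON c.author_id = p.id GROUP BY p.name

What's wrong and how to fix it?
Bug: INNER JOIN drops authors rows that have no matching novels rows

Fix: Switch to LEFT JOIN to retain unmatched parent rows

Corrected query:
SELECT p.name, COUNT(c.id) FROM authors p LEFT JOIN novels c ON c.author_id = p.id GROUP BY p.name

Result:
name    | COUNT(c.id)
--------+------------
Atwood  | 0          
Austen  | 3          
Le Guin | 3          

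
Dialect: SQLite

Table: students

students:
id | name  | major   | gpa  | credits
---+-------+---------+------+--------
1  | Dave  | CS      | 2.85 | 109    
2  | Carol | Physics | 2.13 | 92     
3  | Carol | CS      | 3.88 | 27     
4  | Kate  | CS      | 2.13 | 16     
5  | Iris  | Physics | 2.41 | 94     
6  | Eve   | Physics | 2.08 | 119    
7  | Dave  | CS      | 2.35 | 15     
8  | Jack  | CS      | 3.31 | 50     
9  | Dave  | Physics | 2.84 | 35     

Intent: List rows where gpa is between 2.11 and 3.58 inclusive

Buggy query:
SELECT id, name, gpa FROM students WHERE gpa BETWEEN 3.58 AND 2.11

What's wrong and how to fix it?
Bug: BETWEEN expects the lower bound first; with 3.58 AND 2.11 the range is empty

Fix: Write BETWEEN 2.11 AND 3.58

Corrected query:
SELECT id, name, gpa FROM students WHERE gpa BETWEEN 2.11 AND 3.58

Result:
id | name  | gpa 
---+-------+-----
1  | Dave  | 2.85
2  | Carol | 2.13
4  | Kate  | 2.13
5  | Iris  | 2.41
7  | Dave  | 2.35
8  | Jack  | 3.31
9  | Dave  | 2.84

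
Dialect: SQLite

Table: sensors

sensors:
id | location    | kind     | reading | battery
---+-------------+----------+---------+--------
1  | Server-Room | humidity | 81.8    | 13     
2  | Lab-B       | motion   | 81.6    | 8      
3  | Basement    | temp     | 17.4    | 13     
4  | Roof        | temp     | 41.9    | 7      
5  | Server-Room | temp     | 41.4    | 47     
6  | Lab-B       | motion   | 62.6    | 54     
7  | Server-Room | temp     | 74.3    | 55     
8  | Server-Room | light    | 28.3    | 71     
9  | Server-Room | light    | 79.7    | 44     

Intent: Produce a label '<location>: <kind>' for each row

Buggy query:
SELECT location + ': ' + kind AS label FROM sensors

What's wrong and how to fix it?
Bug: '+' is numeric addition; on text columns SQLite converts them to 0 instead of concatenating

Fix: Use the || operator for string concatenation

Corrected query:
SELECT location || ': ' || kind AS label FROM sensors

Result:
label                
---------------------
Server-Room: humidity
Lab-B: motion        
Basement: temp       
Roof: temp           
Server-Room: temp    
Lab-B: motion        
Server-Room: temp    
Server-Room: light   
Server-Room: light   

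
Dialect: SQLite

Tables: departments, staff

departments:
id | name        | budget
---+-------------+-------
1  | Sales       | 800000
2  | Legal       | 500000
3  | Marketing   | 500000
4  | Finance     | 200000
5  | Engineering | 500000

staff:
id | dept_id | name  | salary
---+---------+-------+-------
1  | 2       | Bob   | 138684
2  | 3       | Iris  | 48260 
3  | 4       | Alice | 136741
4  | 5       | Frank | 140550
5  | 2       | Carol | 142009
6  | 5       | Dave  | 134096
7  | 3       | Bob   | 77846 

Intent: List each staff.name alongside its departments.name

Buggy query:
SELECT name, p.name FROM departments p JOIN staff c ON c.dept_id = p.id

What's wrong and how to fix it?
Bug: 'name' exists in both joined tables, so the database can't tell which one is meant

Fix: Prefix ambiguous columns with the table alias

Corrected query:
SELECT c.name, p.name FROM departments p JOIN staff c ON c.dept_id = p.id

Result:
name  | name       
------+------------
Bob   | Legal      
Iris  | Marketing  
Alice | Finance    
Frank | Engineering
Carol | Legal      
Dave  | Engineering
Bob   | Marketing  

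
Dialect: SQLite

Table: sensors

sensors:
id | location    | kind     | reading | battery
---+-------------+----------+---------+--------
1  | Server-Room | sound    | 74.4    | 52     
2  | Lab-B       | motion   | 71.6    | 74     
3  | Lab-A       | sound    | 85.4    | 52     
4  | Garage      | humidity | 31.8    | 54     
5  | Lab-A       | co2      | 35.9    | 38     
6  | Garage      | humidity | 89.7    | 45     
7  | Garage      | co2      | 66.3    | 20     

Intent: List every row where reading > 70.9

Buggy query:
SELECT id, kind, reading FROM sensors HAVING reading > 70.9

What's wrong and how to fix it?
Bug: HAVING filters the output of aggregation, but this query has no GROUP BY and no aggregate functions, so SQLite rejects it (HAVING clause on a non-aggregate query); the condition here is per row

Fix: Use WHERE for row-level filtering

Corrected query:
SELECT id, kind, reading FROM sensors WHERE reading > 70.9

Result:
id | kind     | reading
---+----------+--------
1  | sound    | 74.4   
2  | motion   | 71.6   
3  | sound    | 85.4   
6  | humidity | 89.7   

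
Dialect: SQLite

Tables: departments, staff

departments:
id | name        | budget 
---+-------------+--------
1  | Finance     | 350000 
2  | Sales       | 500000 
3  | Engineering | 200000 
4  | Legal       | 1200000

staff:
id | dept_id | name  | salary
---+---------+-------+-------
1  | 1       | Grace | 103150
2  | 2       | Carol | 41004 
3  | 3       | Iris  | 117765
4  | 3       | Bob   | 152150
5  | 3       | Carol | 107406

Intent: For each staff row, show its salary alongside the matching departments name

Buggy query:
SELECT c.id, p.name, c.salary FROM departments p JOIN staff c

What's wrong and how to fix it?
Bug: JOIN with no ON clause produces a cartesian product; every staff row pairs with every departments row

Fix: Specify the join condition linking the foreign key to the parent id

Corrected query:
SELECT c.id, p.name, c.salary FROM departments p JOIN staff c ON c.dept_id = p.id

Result:
id | name        | salary
---+-------------+-------
1  | Finance     | 103150
2  | Sales       | 41004 
3  | Engineering | 117765
4  | Engineering | 152150
5  | Engineering | 107406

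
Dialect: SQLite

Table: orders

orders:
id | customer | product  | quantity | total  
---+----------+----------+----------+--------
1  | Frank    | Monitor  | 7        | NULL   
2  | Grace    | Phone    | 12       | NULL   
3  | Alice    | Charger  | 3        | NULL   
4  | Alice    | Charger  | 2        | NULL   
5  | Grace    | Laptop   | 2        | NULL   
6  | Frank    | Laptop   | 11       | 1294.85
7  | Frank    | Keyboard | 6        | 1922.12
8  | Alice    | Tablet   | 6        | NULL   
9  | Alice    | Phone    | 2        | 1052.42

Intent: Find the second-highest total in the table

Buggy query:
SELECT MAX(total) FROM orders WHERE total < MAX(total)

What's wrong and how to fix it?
Bug: The inner MAX is an aggregate inside WHERE, which is not allowed

Fix: Compute the overall MAX in a subquery, then take MAX of rows below it

Corrected query:
SELECT MAX(total) FROM orders WHERE total < (SELECT MAX(total) FROM orders)

Result:
MAX(total)
----------
1294.85   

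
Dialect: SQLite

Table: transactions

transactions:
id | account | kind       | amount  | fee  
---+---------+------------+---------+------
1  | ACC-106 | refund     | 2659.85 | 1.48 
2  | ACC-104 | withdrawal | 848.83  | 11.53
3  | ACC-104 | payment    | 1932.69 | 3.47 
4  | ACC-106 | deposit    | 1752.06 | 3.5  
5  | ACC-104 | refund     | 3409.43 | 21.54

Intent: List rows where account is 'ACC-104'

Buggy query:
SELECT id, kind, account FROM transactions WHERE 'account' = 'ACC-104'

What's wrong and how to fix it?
Bug: 'account' in single quotes is a string literal, not the column; the comparison is literal-vs-literal and never true

Fix: Remove the quotes around the column name (or use double quotes for an identifier)

Corrected query:
SELECT id, kind, account FROM transactions WHERE account = 'ACC-104'

Result:
id | kind       | account
---+------------+--------
2  | withdrawal | ACC-104
3  | payment    | ACC-104
5  | refund     | ACC-104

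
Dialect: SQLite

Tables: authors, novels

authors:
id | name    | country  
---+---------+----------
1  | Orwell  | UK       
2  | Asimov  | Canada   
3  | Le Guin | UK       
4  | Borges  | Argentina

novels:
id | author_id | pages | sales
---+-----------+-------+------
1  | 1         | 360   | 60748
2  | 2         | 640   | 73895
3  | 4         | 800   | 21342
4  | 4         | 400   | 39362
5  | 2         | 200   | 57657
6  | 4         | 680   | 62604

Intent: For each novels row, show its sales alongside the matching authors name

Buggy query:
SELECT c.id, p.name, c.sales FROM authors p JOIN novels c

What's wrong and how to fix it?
Bug: JOIN with no ON clause produces a cartesian product; every novels row pairs with every authors row

Fix: Add ON c.author_id = p.id to the JOIN

Corrected query:
SELECT c.id, p.name, c.sales FROM authors p JOIN novels c ON c.author_id = p.id

Result:
id | name   | sales
---+--------+------
1  | Orwell | 60748
2  | Asimov | 73895
3  | Borges | 21342
4  | Borges | 39362
5  | Asimov | 57657
6  | Borges | 62604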